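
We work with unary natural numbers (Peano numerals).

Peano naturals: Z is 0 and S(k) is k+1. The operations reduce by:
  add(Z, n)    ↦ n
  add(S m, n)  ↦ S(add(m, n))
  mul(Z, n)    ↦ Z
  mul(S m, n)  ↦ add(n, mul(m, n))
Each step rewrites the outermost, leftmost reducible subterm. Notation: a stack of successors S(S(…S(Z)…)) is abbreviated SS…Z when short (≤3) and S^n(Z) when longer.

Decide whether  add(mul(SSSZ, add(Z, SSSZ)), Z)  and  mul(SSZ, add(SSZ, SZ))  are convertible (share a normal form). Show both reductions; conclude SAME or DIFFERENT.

Term A:
  start: add(mul(SSSZ, add(Z, SSSZ)), Z)
  step 1: add(add(add(Z, SSSZ), mul(SSZ, add(Z, SSSZ))), Z)
  step 2: add(add(SSSZ, mul(SSZ, add(Z, SSSZ))), Z)
  step 3: add(S(add(SSZ, mul(SSZ, add(Z, SSSZ)))), Z)
  step 4: S(add(add(SSZ, mul(SSZ, add(Z, SSSZ))), Z))
  step 5: S(add(S(add(SZ, mul(SSZ, add(Z, SSSZ)))), Z))
  step 6: S(S(add(add(SZ, mul(SSZ, add(Z, SSSZ))), Z)))
  step 7: S(S(add(S(add(Z, mul(SSZ, add(Z, SSSZ)))), Z)))
  step 8: S(S(S(add(add(Z, mul(SSZ, add(Z, SSSZ))), Z))))
  step 9: S(S(S(add(mul(SSZ, add(Z, SSSZ)), Z))))
  step 10: S(S(S(add(add(add(Z, SSSZ), mul(SZ, add(Z, SSSZ))), Z))))
  step 11: S(S(S(add(add(SSSZ, mul(SZ, add(Z, SSSZ))), Z))))
  step 12: S(S(S(add(S(add(SSZ, mul(SZ, add(Z, SSSZ)))), Z))))
  step 13: S(S(S(S(add(add(SSZ, mul(SZ, add(Z, SSSZ))), Z)))))
  step 14: S(S(S(S(add(S(add(SZ, mul(SZ, add(Z, SSSZ)))), Z)))))
  step 15: S(S(S(S(S(add(add(SZ, mul(SZ, add(Z, SSSZ))), Z))))))
  step 16: S(S(S(S(S(add(S(add(Z, mul(SZ, add(Z, SSSZ)))), Z))))))
  step 17: S(S(S(S(S(S(add(add(Z, mul(SZ, add(Z, SSSZ))), Z)))))))
  step 18: S(S(S(S(S(S(add(mul(SZ, add(Z, SSSZ)), Z)))))))
  step 19: S(S(S(S(S(S(add(add(add(Z, SSSZ), mul(Z, add(Z, SSSZ))), Z)))))))
  step 20: S(S(S(S(S(S(add(add(SSSZ, mul(Z, add(Z, SSSZ))), Z)))))))
  step 21: S(S(S(S(S(S(add(S(add(SSZ, mul(Z, add(Z, SSSZ)))), Z)))))))
  step 22: S(S(S(S(S(S(S(add(add(SSZ, mul(Z, add(Z, SSSZ))), Z))))))))
  step 23: S(S(S(S(S(S(S(add(S(add(SZ, mul(Z, add(Z, SSSZ)))), Z))))))))
  step 24: S(S(S(S(S(S(S(S(add(add(SZ, mul(Z, add(Z, SSSZ))), Z)))))))))
  step 25: S(S(S(S(S(S(S(S(add(S(add(Z, mul(Z, add(Z, SSSZ)))), Z)))))))))
  step 26: S(S(S(S(S(S(S(S(S(add(add(Z, mul(Z, add(Z, SSSZ))), Z))))))))))
  step 27: S(S(S(S(S(S(S(S(S(add(mul(Z, add(Z, SSSZ)), Z))))))))))
  step 28: S(S(S(S(S(S(S(S(S(add(Z, Z))))))))))
  step 29: S^9(Z)

Term B:
  start: mul(SSZ, add(SSZ, SZ))
  step 1: add(add(SSZ, SZ), mul(SZ, add(SSZ, SZ)))
  step 2: add(S(add(SZ, SZ)), mul(SZ, add(SSZ, SZ)))
  step 3: S(add(add(SZ, SZ), mul(SZ, add(SSZ, SZ))))
  step 4: S(add(S(add(Z, SZ)), mul(SZ, add(SSZ, SZ))))
  step 5: S(S(add(add(Z, SZ), mul(SZ, add(SSZ, SZ)))))
  step 6: S(S(add(SZ, mul(SZ, add(SSZ, SZ)))))
  step 7: S(S(S(add(Z, mul(SZ, add(SSZ, SZ))))))
  step 8: S(S(S(mul(SZ, add(SSZ, SZ)))))
  step 9: S(S(S(add(add(SSZ, SZ), mul(Z, add(SSZ, SZ))))))
  step 10: S(S(S(add(S(add(SZ, SZ)), mul(Z, add(SSZ, SZ))))))
  step 11: S(S(S(S(add(add(SZ, SZ), mul(Z, add(SSZ, SZ)))))))
  step 12: S(S(S(S(add(S(add(Z, SZ)), mul(Z, add(SSZ, SZ)))))))
  step 13: S(S(S(S(S(add(add(Z, SZ), mul(Z, add(SSZ, SZ))))))))
  step 14: S(S(S(S(S(add(SZ, mul(Z, add(SSZ, SZ))))))))
  step 15: S(S(S(S(S(S(add(Z, mul(Z, add(SSZ, SZ)))))))))
  step 16: S(S(S(S(S(S(mul(Z, add(SSZ, SZ))))))))
  step 17: S^6(Z)

Answer: DIFFERENT — A ⇓ S^9(Z), B ⇓ S^6(Z)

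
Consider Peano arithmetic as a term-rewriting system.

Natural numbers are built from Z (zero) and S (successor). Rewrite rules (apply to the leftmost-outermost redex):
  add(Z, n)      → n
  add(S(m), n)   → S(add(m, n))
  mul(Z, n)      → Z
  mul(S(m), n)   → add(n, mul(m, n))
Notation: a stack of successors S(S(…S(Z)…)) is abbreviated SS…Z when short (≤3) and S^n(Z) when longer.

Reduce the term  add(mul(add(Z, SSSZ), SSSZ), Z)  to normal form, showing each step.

  start: add(mul(add(Z, SSSZ), SSSZ), Z)
  step 1: add(mul(SSSZ, SSSZ), Z)
  step 2: add(add(SSSZ, mul(SSZ, SSSZ)), Z)
  step 3: add(S(add(SSZ, mul(SSZ, SSSZ))), Z)
  step 4: S(add(add(SSZ, mul(SSZ, SSSZ)), Z))
  step 5: S(add(S(add(SZ, mul(SSZ, SSSZ))), Z))
  step 6: S(S(add(add(SZ, mul(SSZ, SSSZ)), Z)))
  step 7: S(S(add(S(add(Z, mul(SSZ, SSSZ))), Z)))
  step 8: S(S(S(add(add(Z, mul(SSZ, SSSZ)), Z))))
  step 9: S(S(S(add(mul(SSZ, SSSZ), Z))))
  step 10: S(S(S(add(add(SSSZ, mul(SZ, SSSZ)), Z))))
  step 11: S(S(S(add(S(add(SSZ, mul(SZ, SSSZ))), Z))))
  step 12: S(S(S(S(add(add(SSZ, mul(SZ, SSSZ)), Z)))))
  step 13: S(S(S(S(add(S(add(SZ, mul(SZ, SSSZ))), Z)))))
  step 14: S(S(S(S(S(add(add(SZ, mul(SZ, SSSZ)), Z))))))
  step 15: S(S(S(S(S(add(S(add(Z, mul(SZ, SSSZ))), Z))))))
  step 16: S(S(S(S(S(S(add(add(Z, mul(SZ, SSSZ)), Z)))))))
  step 17: S(S(S(S(S(S(add(mul(SZ, SSSZ), Z)))))))
  step 18: S(S(S(S(S(S(add(add(SSSZ, mul(Z, SSSZ)), Z)))))))
  step 19: S(S(S(S(S(S(add(S(add(SSZ, mul(Z, SSSZ))), Z)))))))
  step 20: S(S(S(S(S(S(S(add(add(SSZ, mul(Z, SSSZ)), Z))))))))
  step 21: S(S(S(S(S(S(S(add(S(add(SZ, mul(Z, SSSZ))), Z))))))))
  step 22: S(S(S(S(S(S(S(S(add(add(SZ, mul(Z, SSSZ)), Z)))))))))
  step 23: S(S(S(S(S(S(S(S(add(S(add(Z, mul(Z, SSSZ))), Z)))))))))
  step 24: S(S(S(S(S(S(S(S(S(add(add(Z, mul(Z, SSSZ)), Z))))))))))
  step 25: S(S(S(S(S(S(S(S(S(add(mul(Z, SSSZ), Z))))))))))
  step 26: S(S(S(S(S(S(S(S(S(add(Z, Z))))))))))
  step 27: S^9(Z)

Answer: normal form = S^9(Z)  (in 27 steps)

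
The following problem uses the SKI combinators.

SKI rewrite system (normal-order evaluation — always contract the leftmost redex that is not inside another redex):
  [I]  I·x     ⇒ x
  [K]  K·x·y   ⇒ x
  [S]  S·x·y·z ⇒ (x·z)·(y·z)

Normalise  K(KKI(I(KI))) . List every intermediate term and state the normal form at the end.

  start: K(KKI(I(KI)))
  →1  K(K(I(KI)))
  →2  K(K(KI))

Answer: normal form = K(K(KI))  (in 2 steps)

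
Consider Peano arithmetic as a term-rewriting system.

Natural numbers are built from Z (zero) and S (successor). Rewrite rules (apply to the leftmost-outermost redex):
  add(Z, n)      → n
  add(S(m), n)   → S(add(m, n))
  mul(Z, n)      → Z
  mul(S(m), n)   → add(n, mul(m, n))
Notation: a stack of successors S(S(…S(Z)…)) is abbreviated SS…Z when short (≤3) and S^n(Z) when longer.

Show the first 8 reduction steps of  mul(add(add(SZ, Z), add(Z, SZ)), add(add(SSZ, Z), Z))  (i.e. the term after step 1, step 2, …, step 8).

  start: mul(add(add(SZ, Z), add(Z, SZ)), add(add(SSZ, Z), Z))
  [1] mul(add(S(add(Z, Z)), add(Z, SZ)), add(add(SSZ, Z), Z))
  [2] mul(S(add(add(Z, Z), add(Z, SZ))), add(add(SSZ, Z), Z))
  [3] add(add(add(SSZ, Z), Z), mul(add(add(Z, Z), add(Z, SZ)), add(add(SSZ, Z), Z)))
  [4] add(add(S(add(SZ, Z)), Z), mul(add(add(Z, Z), add(Z, SZ)), add(add(SSZ, Z), Z)))
  [5] add(S(add(add(SZ, Z), Z)), mul(add(add(Z, Z), add(Z, SZ)), add(add(SSZ, Z), Z)))
  [6] S(add(add(add(SZ, Z), Z), mul(add(add(Z, Z), add(Z, SZ)), add(add(SSZ, Z), Z))))
  [7] S(add(add(S(add(Z, Z)), Z), mul(add(add(Z, Z), add(Z, SZ)), add(add(SSZ, Z), Z))))
  [8] S(add(S(add(add(Z, Z), Z)), mul(add(add(Z, Z), add(Z, SZ)), add(add(SSZ, Z), Z))))

Answer: after 8 steps: S(add(S(add(add(Z, Z), Z)), mul(add(add(Z, Z), add(Z, SZ)), add(add(SSZ, Z), Z))))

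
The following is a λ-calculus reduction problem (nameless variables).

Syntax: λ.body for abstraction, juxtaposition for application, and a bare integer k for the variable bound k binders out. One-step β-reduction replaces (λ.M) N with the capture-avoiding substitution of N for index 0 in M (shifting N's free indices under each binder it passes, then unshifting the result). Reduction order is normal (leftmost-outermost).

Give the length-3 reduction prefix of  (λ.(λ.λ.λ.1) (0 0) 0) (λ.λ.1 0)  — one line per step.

Answer: after 3 steps: λ.λ.λ.1 0

Derivation:
  start: (λ.(λ.λ.λ.1) (0 0) 0) (λ.λ.1 0)
  →1  (λ.λ.λ.1) ((λ.λ.1 0) (λ.λ.1 0)) (λ.λ.1 0)
  →2  (λ.λ.1) (λ.λ.1 0)
  →3  λ.λ.λ.1 0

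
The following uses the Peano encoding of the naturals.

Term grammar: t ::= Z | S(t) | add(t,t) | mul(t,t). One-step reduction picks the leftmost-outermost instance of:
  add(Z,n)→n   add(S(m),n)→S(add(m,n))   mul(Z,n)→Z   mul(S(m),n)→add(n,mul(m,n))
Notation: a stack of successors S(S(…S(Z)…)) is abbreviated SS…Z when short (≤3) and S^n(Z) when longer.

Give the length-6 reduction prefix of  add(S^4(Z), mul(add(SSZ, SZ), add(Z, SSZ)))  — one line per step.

Answer: after 6 steps: S(S(S(S(mul(S(add(SZ, SZ)), add(Z, SSZ))))))

Derivation:
  start: add(S^4(Z), mul(add(SSZ, SZ), add(Z, SSZ)))
  [1] S(add(SSSZ, mul(add(SSZ, SZ), add(Z, SSZ))))
  [2] S(S(add(SSZ, mul(add(SSZ, SZ), add(Z, SSZ)))))
  [3] S(S(S(add(SZ, mul(add(SSZ, SZ), add(Z, SSZ))))))
  [4] S(S(S(S(add(Z, mul(add(SSZ, SZ), add(Z, SSZ)))))))
  [5] S(S(S(S(mul(add(SSZ, SZ), add(Z, SSZ))))))
  [6] S(S(S(S(mul(S(add(SZ, SZ)), add(Z, SSZ))))))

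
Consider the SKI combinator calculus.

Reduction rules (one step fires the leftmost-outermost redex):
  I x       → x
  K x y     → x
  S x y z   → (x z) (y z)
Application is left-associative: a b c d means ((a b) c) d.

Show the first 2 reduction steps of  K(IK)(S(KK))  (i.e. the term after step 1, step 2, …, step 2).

  start: K(IK)(S(KK))
  →1  IK
  →2  K

Answer: after 2 steps: K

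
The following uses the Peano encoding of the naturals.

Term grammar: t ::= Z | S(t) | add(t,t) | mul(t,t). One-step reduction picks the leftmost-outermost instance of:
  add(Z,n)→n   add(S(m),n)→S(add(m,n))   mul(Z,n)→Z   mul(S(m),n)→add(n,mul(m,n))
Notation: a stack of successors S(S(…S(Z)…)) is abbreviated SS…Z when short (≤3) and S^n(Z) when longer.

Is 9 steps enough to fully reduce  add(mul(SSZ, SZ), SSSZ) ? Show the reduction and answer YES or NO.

  start: add(mul(SSZ, SZ), SSSZ)
  [1] add(add(SZ, mul(SZ, SZ)), SSSZ)
  [2] add(S(add(Z, mul(SZ, SZ))), SSSZ)
  [3] S(add(add(Z, mul(SZ, SZ)), SSSZ))
  [4] S(add(mul(SZ, SZ), SSSZ))
  [5] S(add(add(SZ, mul(Z, SZ)), SSSZ))
  [6] S(add(S(add(Z, mul(Z, SZ))), SSSZ))
  [7] S(S(add(add(Z, mul(Z, SZ)), SSSZ)))
  [8] S(S(add(mul(Z, SZ), SSSZ)))
  [9] S(S(add(Z, SSSZ)))

Answer: NO — after 9 steps the term is S(S(add(Z, SSSZ))), not yet normal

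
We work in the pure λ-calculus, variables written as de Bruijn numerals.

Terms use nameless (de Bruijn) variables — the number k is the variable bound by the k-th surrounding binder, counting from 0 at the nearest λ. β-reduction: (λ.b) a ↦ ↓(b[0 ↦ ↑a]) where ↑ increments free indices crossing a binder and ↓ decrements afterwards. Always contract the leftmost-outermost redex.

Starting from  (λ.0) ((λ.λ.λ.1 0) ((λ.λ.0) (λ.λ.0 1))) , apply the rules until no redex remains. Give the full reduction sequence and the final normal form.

  start: (λ.0) ((λ.λ.λ.1 0) ((λ.λ.0) (λ.λ.0 1)))
  →1  (λ.λ.λ.1 0) ((λ.λ.0) (λ.λ.0 1))
  →2  λ.λ.1 0

Answer: normal form = λ.λ.1 0  (in 2 steps)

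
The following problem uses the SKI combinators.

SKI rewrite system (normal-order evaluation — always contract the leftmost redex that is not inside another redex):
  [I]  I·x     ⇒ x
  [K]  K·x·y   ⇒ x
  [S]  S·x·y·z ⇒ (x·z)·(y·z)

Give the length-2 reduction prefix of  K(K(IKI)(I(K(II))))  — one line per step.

Answer: after 2 steps: K(KI)

Working:
  start: K(K(IKI)(I(K(II))))
  →1  K(IKI)
  →2  K(KI)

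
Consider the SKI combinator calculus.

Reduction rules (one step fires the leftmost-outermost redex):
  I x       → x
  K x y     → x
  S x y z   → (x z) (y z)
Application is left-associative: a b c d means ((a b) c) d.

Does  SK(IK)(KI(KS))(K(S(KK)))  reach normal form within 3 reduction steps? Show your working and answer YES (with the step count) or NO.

Answer: NO — after 3 steps the term is I(K(S(KK))), not yet normal

Working:
  start: SK(IK)(KI(KS))(K(S(KK)))
  step 1: K(KI(KS))(IK(KI(KS)))(K(S(KK)))
  step 2: KI(KS)(K(S(KK)))
  step 3: I(K(S(KK)))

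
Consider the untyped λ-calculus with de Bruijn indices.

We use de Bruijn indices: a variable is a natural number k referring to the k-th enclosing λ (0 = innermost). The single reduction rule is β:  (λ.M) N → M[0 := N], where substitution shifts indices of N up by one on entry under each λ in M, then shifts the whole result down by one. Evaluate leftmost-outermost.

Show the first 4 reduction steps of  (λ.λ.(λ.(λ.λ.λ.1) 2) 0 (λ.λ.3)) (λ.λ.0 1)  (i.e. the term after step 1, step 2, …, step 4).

  start: (λ.λ.(λ.(λ.λ.λ.1) 2) 0 (λ.λ.3)) (λ.λ.0 1)
  [1] λ.(λ.(λ.λ.λ.1) (λ.λ.0 1)) 0 (λ.λ.λ.λ.0 1)
  [2] λ.(λ.λ.λ.1) (λ.λ.0 1) (λ.λ.λ.λ.0 1)
  [3] λ.(λ.λ.1) (λ.λ.λ.λ.0 1)
  [4] λ.λ.λ.λ.λ.λ.0 1

Answer: after 4 steps: λ.λ.λ.λ.λ.λ.0 1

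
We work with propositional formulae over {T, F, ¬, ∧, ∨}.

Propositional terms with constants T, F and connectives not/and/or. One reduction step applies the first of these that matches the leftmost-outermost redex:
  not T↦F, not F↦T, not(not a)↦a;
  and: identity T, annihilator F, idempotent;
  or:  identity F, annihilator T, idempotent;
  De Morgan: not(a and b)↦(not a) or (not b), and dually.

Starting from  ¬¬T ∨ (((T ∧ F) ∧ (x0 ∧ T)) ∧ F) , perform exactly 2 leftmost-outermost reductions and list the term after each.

Answer: after 2 steps: T

Reduction:
  start: ¬¬T ∨ (((T ∧ F) ∧ (x0 ∧ T)) ∧ F)
  [1] T ∨ (((T ∧ F) ∧ (x0 ∧ T)) ∧ F)
  [2] T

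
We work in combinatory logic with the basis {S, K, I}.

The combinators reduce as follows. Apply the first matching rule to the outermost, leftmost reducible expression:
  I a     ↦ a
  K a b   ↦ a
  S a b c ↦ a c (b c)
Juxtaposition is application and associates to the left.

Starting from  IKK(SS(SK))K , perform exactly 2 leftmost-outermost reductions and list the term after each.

  start: IKK(SS(SK))K
  [1] KK(SS(SK))K
  [2] KK

Answer: after 2 steps: KK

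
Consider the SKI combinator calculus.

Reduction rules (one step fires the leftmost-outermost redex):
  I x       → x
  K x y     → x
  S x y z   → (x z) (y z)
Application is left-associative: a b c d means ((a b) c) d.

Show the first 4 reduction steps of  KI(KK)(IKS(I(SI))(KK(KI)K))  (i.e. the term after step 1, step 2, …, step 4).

  start: KI(KK)(IKS(I(SI))(KK(KI)K))
  step 1: I(IKS(I(SI))(KK(KI)K))
  step 2: IKS(I(SI))(KK(KI)K)
  step 3: KS(I(SI))(KK(KI)K)
  step 4: S(KK(KI)K)

Answer: after 4 steps: S(KK(KI)K)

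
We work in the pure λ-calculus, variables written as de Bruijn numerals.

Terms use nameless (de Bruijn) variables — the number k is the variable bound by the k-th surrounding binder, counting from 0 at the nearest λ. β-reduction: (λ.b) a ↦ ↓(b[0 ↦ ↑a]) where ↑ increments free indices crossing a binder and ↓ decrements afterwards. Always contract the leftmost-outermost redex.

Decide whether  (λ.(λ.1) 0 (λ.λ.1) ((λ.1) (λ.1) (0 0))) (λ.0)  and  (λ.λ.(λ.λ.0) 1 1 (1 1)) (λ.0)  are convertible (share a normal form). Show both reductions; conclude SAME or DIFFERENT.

Answer: SAME — A ⇓ λ.λ.0, B ⇓ λ.λ.0

Reduction:
Term A:
  start: (λ.(λ.1) 0 (λ.λ.1) ((λ.1) (λ.1) (0 0))) (λ.0)
  step 1: (λ.λ.0) (λ.0) (λ.λ.1) ((λ.λ.0) (λ.λ.0) ((λ.0) (λ.0)))
  step 2: (λ.0) (λ.λ.1) ((λ.λ.0) (λ.λ.0) ((λ.0) (λ.0)))
  step 3: (λ.λ.1) ((λ.λ.0) (λ.λ.0) ((λ.0) (λ.0)))
  step 4: λ.(λ.λ.0) (λ.λ.0) ((λ.0) (λ.0))
  step 5: λ.(λ.0) ((λ.0) (λ.0))
  step 6: λ.(λ.0) (λ.0)
  step 7: λ.λ.0

Term B:
  start: (λ.λ.(λ.λ.0) 1 1 (1 1)) (λ.0)
  step 1: λ.(λ.λ.0) (λ.0) (λ.0) ((λ.0) (λ.0))
  step 2: λ.(λ.0) (λ.0) ((λ.0) (λ.0))
  step 3: λ.(λ.0) ((λ.0) (λ.0))
  step 4: λ.(λ.0) (λ.0)
  step 5: λ.λ.0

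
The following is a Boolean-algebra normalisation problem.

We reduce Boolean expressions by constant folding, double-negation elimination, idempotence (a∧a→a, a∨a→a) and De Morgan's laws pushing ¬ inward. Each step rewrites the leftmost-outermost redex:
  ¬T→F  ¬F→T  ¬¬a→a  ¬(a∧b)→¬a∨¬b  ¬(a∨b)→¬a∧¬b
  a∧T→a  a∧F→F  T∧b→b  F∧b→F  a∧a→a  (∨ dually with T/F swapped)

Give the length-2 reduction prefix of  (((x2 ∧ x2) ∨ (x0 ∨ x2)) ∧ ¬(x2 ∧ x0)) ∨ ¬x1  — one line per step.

  start: (((x2 ∧ x2) ∨ (x0 ∨ x2)) ∧ ¬(x2 ∧ x0)) ∨ ¬x1
  step 1: ((x2 ∨ (x0 ∨ x2)) ∧ ¬(x2 ∧ x0)) ∨ ¬x1
  step 2: ((x2 ∨ (x0 ∨ x2)) ∧ (¬x2 ∨ ¬x0)) ∨ ¬x1

Answer: after 2 steps: ((x2 ∨ (x0 ∨ x2)) ∧ (¬x2 ∨ ¬x0)) ∨ ¬x1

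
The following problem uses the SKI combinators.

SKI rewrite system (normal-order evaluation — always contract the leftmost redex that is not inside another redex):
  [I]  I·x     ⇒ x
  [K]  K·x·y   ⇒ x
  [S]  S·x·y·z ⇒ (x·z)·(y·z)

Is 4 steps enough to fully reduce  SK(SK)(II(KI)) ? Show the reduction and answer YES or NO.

  start: SK(SK)(II(KI))
  [1] K(II(KI))(SK(II(KI)))
  [2] II(KI)
  [3] I(KI)
  [4] KI

Answer: YES — reaches normal form KI in 4 ≤ 4 steps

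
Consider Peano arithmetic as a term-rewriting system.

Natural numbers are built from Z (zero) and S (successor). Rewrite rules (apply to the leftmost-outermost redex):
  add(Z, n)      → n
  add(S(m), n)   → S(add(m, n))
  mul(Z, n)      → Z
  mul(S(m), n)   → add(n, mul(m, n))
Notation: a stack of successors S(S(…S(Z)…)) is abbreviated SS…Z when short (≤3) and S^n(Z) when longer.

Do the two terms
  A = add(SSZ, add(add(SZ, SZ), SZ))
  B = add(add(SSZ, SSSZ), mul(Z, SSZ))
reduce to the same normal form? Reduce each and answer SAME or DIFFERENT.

Term A:
  start: add(SSZ, add(add(SZ, SZ), SZ))
  step 1: S(add(SZ, add(add(SZ, SZ), SZ)))
  step 2: S(S(add(Z, add(add(SZ, SZ), SZ))))
  step 3: S(S(add(add(SZ, SZ), SZ)))
  step 4: S(S(add(S(add(Z, SZ)), SZ)))
  step 5: S(S(S(add(add(Z, SZ), SZ))))
  step 6: S(S(S(add(SZ, SZ))))
  step 7: S(S(S(S(add(Z, SZ)))))
  step 8: S^5(Z)

Term B:
  start: add(add(SSZ, SSSZ), mul(Z, SSZ))
  step 1: add(S(add(SZ, SSSZ)), mul(Z, SSZ))
  step 2: S(add(add(SZ, SSSZ), mul(Z, SSZ)))
  step 3: S(add(S(add(Z, SSSZ)), mul(Z, SSZ)))
  step 4: S(S(add(add(Z, SSSZ), mul(Z, SSZ))))
  step 5: S(S(add(SSSZ, mul(Z, SSZ))))
  step 6: S(S(S(add(SSZ, mul(Z, SSZ)))))
  step 7: S(S(S(S(add(SZ, mul(Z, SSZ))))))
  step 8: S(S(S(S(S(add(Z, mul(Z, SSZ)))))))
  step 9: S(S(S(S(S(mul(Z, SSZ))))))
  step 10: S^5(Z)

Answer: SAME — A ⇓ S^5(Z), B ⇓ S^5(Z)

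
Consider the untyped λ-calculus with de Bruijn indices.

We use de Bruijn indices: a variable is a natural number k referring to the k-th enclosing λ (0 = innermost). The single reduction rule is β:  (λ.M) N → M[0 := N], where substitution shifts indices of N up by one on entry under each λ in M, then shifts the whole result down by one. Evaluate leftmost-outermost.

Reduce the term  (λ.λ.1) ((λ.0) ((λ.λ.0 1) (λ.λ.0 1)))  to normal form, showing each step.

  start: (λ.λ.1) ((λ.0) ((λ.λ.0 1) (λ.λ.0 1)))
  step 1: λ.(λ.0) ((λ.λ.0 1) (λ.λ.0 1))
  step 2: λ.(λ.λ.0 1) (λ.λ.0 1)
  step 3: λ.λ.0 (λ.λ.0 1)

Answer: normal form = λ.λ.0 (λ.λ.0 1)  (in 3 steps)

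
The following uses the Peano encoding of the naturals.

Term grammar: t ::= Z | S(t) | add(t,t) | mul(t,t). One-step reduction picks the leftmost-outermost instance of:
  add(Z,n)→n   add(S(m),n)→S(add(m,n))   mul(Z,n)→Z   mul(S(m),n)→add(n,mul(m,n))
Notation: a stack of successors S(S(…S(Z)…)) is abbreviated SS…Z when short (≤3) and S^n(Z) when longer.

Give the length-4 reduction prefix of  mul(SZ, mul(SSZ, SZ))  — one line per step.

Answer: after 4 steps: S(add(add(Z, mul(SZ, SZ)), mul(Z, mul(SSZ, SZ))))

Working:
  start: mul(SZ, mul(SSZ, SZ))
  →1  add(mul(SSZ, SZ), mul(Z, mul(SSZ, SZ)))
  →2  add(add(SZ, mul(SZ, SZ)), mul(Z, mul(SSZ, SZ)))
  →3  add(S(add(Z, mul(SZ, SZ))), mul(Z, mul(SSZ, SZ)))
  →4  S(add(add(Z, mul(SZ, SZ)), mul(Z, mul(SSZ, SZ))))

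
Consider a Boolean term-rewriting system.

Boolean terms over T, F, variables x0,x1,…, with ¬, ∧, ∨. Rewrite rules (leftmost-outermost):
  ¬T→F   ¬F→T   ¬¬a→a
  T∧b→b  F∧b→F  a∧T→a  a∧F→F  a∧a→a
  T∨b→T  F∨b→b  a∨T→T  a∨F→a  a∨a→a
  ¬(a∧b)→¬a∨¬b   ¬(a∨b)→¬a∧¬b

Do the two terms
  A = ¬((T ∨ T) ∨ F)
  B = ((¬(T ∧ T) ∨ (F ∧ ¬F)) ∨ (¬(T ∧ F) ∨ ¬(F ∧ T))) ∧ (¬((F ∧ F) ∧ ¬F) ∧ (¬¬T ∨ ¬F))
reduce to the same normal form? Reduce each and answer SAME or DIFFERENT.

Term A:
  start: ¬((T ∨ T) ∨ F)
  [1] ¬(T ∨ T) ∧ ¬F
  [2] (¬T ∧ ¬T) ∧ ¬F
  [3] ¬T ∧ ¬F
  [4] F ∧ ¬F
  [5] F

Term B:
  start: ((¬(T ∧ T) ∨ (F ∧ ¬F)) ∨ (¬(T ∧ F) ∨ ¬(F ∧ T))) ∧ (¬((F ∧ F) ∧ ¬F) ∧ (¬¬T ∨ ¬F))
  [1] (((¬T ∨ ¬T) ∨ (F ∧ ¬F)) ∨ (¬(T ∧ F) ∨ ¬(F ∧ T))) ∧ (¬((F ∧ F) ∧ ¬F) ∧ (¬¬T ∨ ¬F))
  [2] ((¬T ∨ (F ∧ ¬F)) ∨ (¬(T ∧ F) ∨ ¬(F ∧ T))) ∧ (¬((F ∧ F) ∧ ¬F) ∧ (¬¬T ∨ ¬F))
  [3] ((F ∨ (F ∧ ¬F)) ∨ (¬(T ∧ F) ∨ ¬(F ∧ T))) ∧ (¬((F ∧ F) ∧ ¬F) ∧ (¬¬T ∨ ¬F))
  [4] ((F ∧ ¬F) ∨ (¬(T ∧ F) ∨ ¬(F ∧ T))) ∧ (¬((F ∧ F) ∧ ¬F) ∧ (¬¬T ∨ ¬F))
  [5] (F ∨ (¬(T ∧ F) ∨ ¬(F ∧ T))) ∧ (¬((F ∧ F) ∧ ¬F) ∧ (¬¬T ∨ ¬F))
  [6] (¬(T ∧ F) ∨ ¬(F ∧ T)) ∧ (¬((F ∧ F) ∧ ¬F) ∧ (¬¬T ∨ ¬F))
  [7] ((¬T ∨ ¬F) ∨ ¬(F ∧ T)) ∧ (¬((F ∧ F) ∧ ¬F) ∧ (¬¬T ∨ ¬F))
  [8] ((F ∨ ¬F) ∨ ¬(F ∧ T)) ∧ (¬((F ∧ F) ∧ ¬F) ∧ (¬¬T ∨ ¬F))
  [9] (¬F ∨ ¬(F ∧ T)) ∧ (¬((F ∧ F) ∧ ¬F) ∧ (¬¬T ∨ ¬F))
  [10] (T ∨ ¬(F ∧ T)) ∧ (¬((F ∧ F) ∧ ¬F) ∧ (¬¬T ∨ ¬F))
  [11] T ∧ (¬((F ∧ F) ∧ ¬F) ∧ (¬¬T ∨ ¬F))
  [12] ¬((F ∧ F) ∧ ¬F) ∧ (¬¬T ∨ ¬F)
  [13] (¬(F ∧ F) ∨ ¬¬F) ∧ (¬¬T ∨ ¬F)
  [14] ((¬F ∨ ¬F) ∨ ¬¬F) ∧ (¬¬T ∨ ¬F)
  [15] (¬F ∨ ¬¬F) ∧ (¬¬T ∨ ¬F)
  [16] (T ∨ ¬¬F) ∧ (¬¬T ∨ ¬F)
  [17] T ∧ (¬¬T ∨ ¬F)
  [18] ¬¬T ∨ ¬F
  [19] T ∨ ¬F
  [20] T

Answer: DIFFERENT — A ⇓ F, B ⇓ T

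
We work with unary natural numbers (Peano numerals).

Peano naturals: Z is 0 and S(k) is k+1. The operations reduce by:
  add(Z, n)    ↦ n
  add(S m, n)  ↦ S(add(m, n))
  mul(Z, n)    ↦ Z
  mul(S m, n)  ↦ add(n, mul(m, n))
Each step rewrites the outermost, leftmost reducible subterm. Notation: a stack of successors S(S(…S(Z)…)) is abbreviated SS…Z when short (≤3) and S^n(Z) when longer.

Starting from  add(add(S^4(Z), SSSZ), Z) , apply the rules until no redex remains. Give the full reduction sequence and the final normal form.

  start: add(add(S^4(Z), SSSZ), Z)
  →1  add(S(add(SSSZ, SSSZ)), Z)
  →2  S(add(add(SSSZ, SSSZ), Z))
  →3  S(add(S(add(SSZ, SSSZ)), Z))
  →4  S(S(add(add(SSZ, SSSZ), Z)))
  →5  S(S(add(S(add(SZ, SSSZ)), Z)))
  →6  S(S(S(add(add(SZ, SSSZ), Z))))
  →7  S(S(S(add(S(add(Z, SSSZ)), Z))))
  →8  S(S(S(S(add(add(Z, SSSZ), Z)))))
  →9  S(S(S(S(add(SSSZ, Z)))))
  →10  S(S(S(S(S(add(SSZ, Z))))))
  →11  S(S(S(S(S(S(add(SZ, Z)))))))
  →12  S(S(S(S(S(S(S(add(Z, Z))))))))
  →13  S^7(Z)

Answer: normal form = S^7(Z)  (in 13 steps)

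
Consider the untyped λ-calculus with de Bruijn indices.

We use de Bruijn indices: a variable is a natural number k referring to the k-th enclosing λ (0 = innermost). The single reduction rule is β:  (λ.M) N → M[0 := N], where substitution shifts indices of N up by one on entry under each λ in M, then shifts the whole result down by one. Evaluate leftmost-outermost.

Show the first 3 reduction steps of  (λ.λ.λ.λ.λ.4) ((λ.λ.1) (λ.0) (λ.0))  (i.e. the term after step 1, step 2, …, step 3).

  start: (λ.λ.λ.λ.λ.4) ((λ.λ.1) (λ.0) (λ.0))
  →1  λ.λ.λ.λ.(λ.λ.1) (λ.0) (λ.0)
  →2  λ.λ.λ.λ.(λ.λ.0) (λ.0)
  →3  λ.λ.λ.λ.λ.0

Answer: after 3 steps: λ.λ.λ.λ.λ.0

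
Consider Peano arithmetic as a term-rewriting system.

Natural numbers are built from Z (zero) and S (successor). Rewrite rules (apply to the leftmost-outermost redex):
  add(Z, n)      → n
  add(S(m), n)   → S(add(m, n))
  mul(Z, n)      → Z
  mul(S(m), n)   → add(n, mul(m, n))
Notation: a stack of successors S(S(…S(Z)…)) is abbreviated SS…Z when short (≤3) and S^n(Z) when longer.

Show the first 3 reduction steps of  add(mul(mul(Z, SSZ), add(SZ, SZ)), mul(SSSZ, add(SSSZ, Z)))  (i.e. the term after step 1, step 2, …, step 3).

Answer: after 3 steps: mul(SSSZ, add(SSSZ, Z))

Working:
  start: add(mul(mul(Z, SSZ), add(SZ, SZ)), mul(SSSZ, add(SSSZ, Z)))
  step 1: add(mul(Z, add(SZ, SZ)), mul(SSSZ, add(SSSZ, Z)))
  step 2: add(Z, mul(SSSZ, add(SSSZ, Z)))
  step 3: mul(SSSZ, add(SSSZ, Z))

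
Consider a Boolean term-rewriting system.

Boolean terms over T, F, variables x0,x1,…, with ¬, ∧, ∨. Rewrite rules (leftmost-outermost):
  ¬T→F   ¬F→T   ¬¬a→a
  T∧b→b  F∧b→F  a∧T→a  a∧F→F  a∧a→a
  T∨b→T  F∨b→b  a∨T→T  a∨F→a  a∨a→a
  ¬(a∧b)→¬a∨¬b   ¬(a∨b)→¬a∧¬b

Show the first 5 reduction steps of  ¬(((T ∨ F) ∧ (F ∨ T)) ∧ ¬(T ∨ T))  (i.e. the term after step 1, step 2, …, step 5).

  start: ¬(((T ∨ F) ∧ (F ∨ T)) ∧ ¬(T ∨ T))
  step 1: ¬((T ∨ F) ∧ (F ∨ T)) ∨ ¬¬(T ∨ T)
  step 2: (¬(T ∨ F) ∨ ¬(F ∨ T)) ∨ ¬¬(T ∨ T)
  step 3: ((¬T ∧ ¬F) ∨ ¬(F ∨ T)) ∨ ¬¬(T ∨ T)
  step 4: ((F ∧ ¬F) ∨ ¬(F ∨ T)) ∨ ¬¬(T ∨ T)
  step 5: (F ∨ ¬(F ∨ T)) ∨ ¬¬(T ∨ T)

Answer: after 5 steps: (F ∨ ¬(F ∨ T)) ∨ ¬¬(T ∨ T)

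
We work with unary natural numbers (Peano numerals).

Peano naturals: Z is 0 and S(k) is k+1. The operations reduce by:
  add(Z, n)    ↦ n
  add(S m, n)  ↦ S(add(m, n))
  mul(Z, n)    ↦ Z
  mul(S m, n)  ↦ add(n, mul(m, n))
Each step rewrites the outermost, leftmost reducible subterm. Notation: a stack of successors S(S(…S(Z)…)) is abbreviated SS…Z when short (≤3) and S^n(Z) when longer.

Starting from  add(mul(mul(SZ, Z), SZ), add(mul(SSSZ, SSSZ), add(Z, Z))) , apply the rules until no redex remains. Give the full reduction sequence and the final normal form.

  start: add(mul(mul(SZ, Z), SZ), add(mul(SSSZ, SSSZ), add(Z, Z)))
  →1  add(mul(add(Z, mul(Z, Z)), SZ), add(mul(SSSZ, SSSZ), add(Z, Z)))
  →2  add(mul(mul(Z, Z), SZ), add(mul(SSSZ, SSSZ), add(Z, Z)))
  →3  add(mul(Z, SZ), add(mul(SSSZ, SSSZ), add(Z, Z)))
  →4  add(Z, add(mul(SSSZ, SSSZ), add(Z, Z)))
  →5  add(mul(SSSZ, SSSZ), add(Z, Z))
  →6  add(add(SSSZ, mul(SSZ, SSSZ)), add(Z, Z))
  →7  add(S(add(SSZ, mul(SSZ, SSSZ))), add(Z, Z))
  →8  S(add(add(SSZ, mul(SSZ, SSSZ)), add(Z, Z)))
  →9  S(add(S(add(SZ, mul(SSZ, SSSZ))), add(Z, Z)))
  →10  S(S(add(add(SZ, mul(SSZ, SSSZ)), add(Z, Z))))
  →11  S(S(add(S(add(Z, mul(SSZ, SSSZ))), add(Z, Z))))
  →12  S(S(S(add(add(Z, mul(SSZ, SSSZ)), add(Z, Z)))))
  →13  S(S(S(add(mul(SSZ, SSSZ), add(Z, Z)))))
  →14  S(S(S(add(add(SSSZ, mul(SZ, SSSZ)), add(Z, Z)))))
  →15  S(S(S(add(S(add(SSZ, mul(SZ, SSSZ))), add(Z, Z)))))
  →16  S(S(S(S(add(add(SSZ, mul(SZ, SSSZ)), add(Z, Z))))))
  →17  S(S(S(S(add(S(add(SZ, mul(SZ, SSSZ))), add(Z, Z))))))
  →18  S(S(S(S(S(add(add(SZ, mul(SZ, SSSZ)), add(Z, Z)))))))
  →19  S(S(S(S(S(add(S(add(Z, mul(SZ, SSSZ))), add(Z, Z)))))))
  →20  S(S(S(S(S(S(add(add(Z, mul(SZ, SSSZ)), add(Z, Z))))))))
  →21  S(S(S(S(S(S(add(mul(SZ, SSSZ), add(Z, Z))))))))
  →22  S(S(S(S(S(S(add(add(SSSZ, mul(Z, SSSZ)), add(Z, Z))))))))
  →23  S(S(S(S(S(S(add(S(add(SSZ, mul(Z, SSSZ))), add(Z, Z))))))))
  →24  S(S(S(S(S(S(S(add(add(SSZ, mul(Z, SSSZ)), add(Z, Z)))))))))
  →25  S(S(S(S(S(S(S(add(S(add(SZ, mul(Z, SSSZ))), add(Z, Z)))))))))
  →26  S(S(S(S(S(S(S(S(add(add(SZ, mul(Z, SSSZ)), add(Z, Z))))))))))
  →27  S(S(S(S(S(S(S(S(add(S(add(Z, mul(Z, SSSZ))), add(Z, Z))))))))))
  →28  S(S(S(S(S(S(S(S(S(add(add(Z, mul(Z, SSSZ)), add(Z, Z)))))))))))
  →29  S(S(S(S(S(S(S(S(S(add(mul(Z, SSSZ), add(Z, Z)))))))))))
  →30  S(S(S(S(S(S(S(S(S(add(Z, add(Z, Z)))))))))))
  →31  S(S(S(S(S(S(S(S(S(add(Z, Z))))))))))
  →32  S^9(Z)

Answer: normal form = S^9(Z)  (in 32 steps)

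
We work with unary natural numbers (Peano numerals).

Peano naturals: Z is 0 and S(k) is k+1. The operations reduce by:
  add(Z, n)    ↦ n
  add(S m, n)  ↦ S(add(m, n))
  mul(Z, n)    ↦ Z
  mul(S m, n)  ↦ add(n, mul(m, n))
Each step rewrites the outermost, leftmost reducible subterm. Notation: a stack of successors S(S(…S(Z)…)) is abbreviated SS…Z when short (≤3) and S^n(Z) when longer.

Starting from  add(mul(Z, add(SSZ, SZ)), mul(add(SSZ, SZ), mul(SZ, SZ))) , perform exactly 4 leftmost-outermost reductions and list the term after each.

  start: add(mul(Z, add(SSZ, SZ)), mul(add(SSZ, SZ), mul(SZ, SZ)))
  step 1: add(Z, mul(add(SSZ, SZ), mul(SZ, SZ)))
  step 2: mul(add(SSZ, SZ), mul(SZ, SZ))
  step 3: mul(S(add(SZ, SZ)), mul(SZ, SZ))
  step 4: add(mul(SZ, SZ), mul(add(SZ, SZ), mul(SZ, SZ)))

Answer: after 4 steps: add(mul(SZ, SZ), mul(add(SZ, SZ), mul(SZ, SZ)))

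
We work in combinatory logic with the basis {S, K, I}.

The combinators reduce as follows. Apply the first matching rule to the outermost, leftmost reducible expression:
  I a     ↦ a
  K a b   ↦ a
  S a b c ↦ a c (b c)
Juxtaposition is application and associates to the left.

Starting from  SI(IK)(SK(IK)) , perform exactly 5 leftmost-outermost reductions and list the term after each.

  start: SI(IK)(SK(IK))
  [1] I(SK(IK))(IK(SK(IK)))
  [2] SK(IK)(IK(SK(IK)))
  [3] K(IK(SK(IK)))(IK(IK(SK(IK))))
  [4] IK(SK(IK))
  [5] K(SK(IK))

Answer: after 5 steps: K(SK(IK))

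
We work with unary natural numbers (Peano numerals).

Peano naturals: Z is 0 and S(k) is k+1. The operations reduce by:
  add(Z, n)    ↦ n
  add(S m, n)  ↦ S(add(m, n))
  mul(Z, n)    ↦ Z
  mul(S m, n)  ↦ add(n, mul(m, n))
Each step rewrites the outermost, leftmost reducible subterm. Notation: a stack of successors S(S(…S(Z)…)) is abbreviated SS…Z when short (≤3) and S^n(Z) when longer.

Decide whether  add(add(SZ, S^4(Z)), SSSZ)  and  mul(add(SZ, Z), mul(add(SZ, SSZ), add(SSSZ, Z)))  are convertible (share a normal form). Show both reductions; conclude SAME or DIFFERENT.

Term A:
  start: add(add(SZ, S^4(Z)), SSSZ)
  →1  add(S(add(Z, S^4(Z))), SSSZ)
  →2  S(add(add(Z, S^4(Z)), SSSZ))
  →3  S(add(S^4(Z), SSSZ))
  →4  S(S(add(SSSZ, SSSZ)))
  →5  S(S(S(add(SSZ, SSSZ))))
  →6  S(S(S(S(add(SZ, SSSZ)))))
  →7  S(S(S(S(S(add(Z, SSSZ))))))
  →8  S^8(Z)

Term B:
  start: mul(add(SZ, Z), mul(add(SZ, SSZ), add(SSSZ, Z)))
  →1  mul(S(add(Z, Z)), mul(add(SZ, SSZ), add(SSSZ, Z)))
  →2  add(mul(add(SZ, SSZ), add(SSSZ, Z)), mul(add(Z, Z), mul(add(SZ, SSZ), add(SSSZ, Z))))
  →3  add(mul(S(add(Z, SSZ)), add(SSSZ, Z)), mul(add(Z, Z), mul(add(SZ, SSZ), add(SSSZ, Z))))
  →4  add(add(add(SSSZ, Z), mul(add(Z, SSZ), add(SSSZ, Z))), mul(add(Z, Z), mul(add(SZ, SSZ), add(SSSZ, Z))))
  →5  add(add(S(add(SSZ, Z)), mul(add(Z, SSZ), add(SSSZ, Z))), mul(add(Z, Z), mul(add(SZ, SSZ), add(SSSZ, Z))))
  →6  add(S(add(add(SSZ, Z), mul(add(Z, SSZ), add(SSSZ, Z)))), mul(add(Z, Z), mul(add(SZ, SSZ), add(SSSZ, Z))))
  →7  S(add(add(add(SSZ, Z), mul(add(Z, SSZ), add(SSSZ, Z))), mul(add(Z, Z), mul(add(SZ, SSZ), add(SSSZ, Z)))))
  →8  S(add(add(S(add(SZ, Z)), mul(add(Z, SSZ), add(SSSZ, Z))), mul(add(Z, Z), mul(add(SZ, SSZ), add(SSSZ, Z)))))
  →9  S(add(S(add(add(SZ, Z), mul(add(Z, SSZ), add(SSSZ, Z)))), mul(add(Z, Z), mul(add(SZ, SSZ), add(SSSZ, Z)))))
  →10  S(S(add(add(add(SZ, Z), mul(add(Z, SSZ), add(SSSZ, Z))), mul(add(Z, Z), mul(add(SZ, SSZ), add(SSSZ, Z))))))
  →11  S(S(add(add(S(add(Z, Z)), mul(add(Z, SSZ), add(SSSZ, Z))), mul(add(Z, Z), mul(add(SZ, SSZ), add(SSSZ, Z))))))
  →12  S(S(add(S(add(add(Z, Z), mul(add(Z, SSZ), add(SSSZ, Z)))), mul(add(Z, Z), mul(add(SZ, SSZ), add(SSSZ, Z))))))
  →13  S(S(S(add(add(add(Z, Z), mul(add(Z, SSZ), add(SSSZ, Z))), mul(add(Z, Z), mul(add(SZ, SSZ), add(SSSZ, Z)))))))
  →14  S(S(S(add(add(Z, mul(add(Z, SSZ), add(SSSZ, Z))), mul(add(Z, Z), mul(add(SZ, SSZ), add(SSSZ, Z)))))))
  →15  S(S(S(add(mul(add(Z, SSZ), add(SSSZ, Z)), mul(add(Z, Z), mul(add(SZ, SSZ), add(SSSZ, Z)))))))
  →16  S(S(S(add(mul(SSZ, add(SSSZ, Z)), mul(add(Z, Z), mul(add(SZ, SSZ), add(SSSZ, Z)))))))
  →17  S(S(S(add(add(add(SSSZ, Z), mul(SZ, add(SSSZ, Z))), mul(add(Z, Z), mul(add(SZ, SSZ), add(SSSZ, Z)))))))
  →18  S(S(S(add(add(S(add(SSZ, Z)), mul(SZ, add(SSSZ, Z))), mul(add(Z, Z), mul(add(SZ, SSZ), add(SSSZ, Z)))))))
  →19  S(S(S(add(S(add(add(SSZ, Z), mul(SZ, add(SSSZ, Z)))), mul(add(Z, Z), mul(add(SZ, SSZ), add(SSSZ, Z)))))))
  →20  S(S(S(S(add(add(add(SSZ, Z), mul(SZ, add(SSSZ, Z))), mul(add(Z, Z), mul(add(SZ, SSZ), add(SSSZ, Z))))))))
  →21  S(S(S(S(add(add(S(add(SZ, Z)), mul(SZ, add(SSSZ, Z))), mul(add(Z, Z), mul(add(SZ, SSZ), add(SSSZ, Z))))))))
  →22  S(S(S(S(add(S(add(add(SZ, Z), mul(SZ, add(SSSZ, Z)))), mul(add(Z, Z), mul(add(SZ, SSZ), add(SSSZ, Z))))))))
  →23  S(S(S(S(S(add(add(add(SZ, Z), mul(SZ, add(SSSZ, Z))), mul(add(Z, Z), mul(add(SZ, SSZ), add(SSSZ, Z)))))))))
  →24  S(S(S(S(S(add(add(S(add(Z, Z)), mul(SZ, add(SSSZ, Z))), mul(add(Z, Z), mul(add(SZ, SSZ), add(SSSZ, Z)))))))))
  →25  S(S(S(S(S(add(S(add(add(Z, Z), mul(SZ, add(SSSZ, Z)))), mul(add(Z, Z), mul(add(SZ, SSZ), add(SSSZ, Z)))))))))
  →26  S(S(S(S(S(S(add(add(add(Z, Z), mul(SZ, add(SSSZ, Z))), mul(add(Z, Z), mul(add(SZ, SSZ), add(SSSZ, Z))))))))))
  →27  S(S(S(S(S(S(add(add(Z, mul(SZ, add(SSSZ, Z))), mul(add(Z, Z), mul(add(SZ, SSZ), add(SSSZ, Z))))))))))
  →28  S(S(S(S(S(S(add(mul(SZ, add(SSSZ, Z)), mul(add(Z, Z), mul(add(SZ, SSZ), add(SSSZ, Z))))))))))
  →29  S(S(S(S(S(S(add(add(add(SSSZ, Z), mul(Z, add(SSSZ, Z))), mul(add(Z, Z), mul(add(SZ, SSZ), add(SSSZ, Z))))))))))
  →30  S(S(S(S(S(S(add(add(S(add(SSZ, Z)), mul(Z, add(SSSZ, Z))), mul(add(Z, Z), mul(add(SZ, SSZ), add(SSSZ, Z))))))))))
  →31  S(S(S(S(S(S(add(S(add(add(SSZ, Z), mul(Z, add(SSSZ, Z)))), mul(add(Z, Z), mul(add(SZ, SSZ), add(SSSZ, Z))))))))))
  →32  S(S(S(S(S(S(S(add(add(add(SSZ, Z), mul(Z, add(SSSZ, Z))), mul(add(Z, Z), mul(add(SZ, SSZ), add(SSSZ, Z)))))))))))
  →33  S(S(S(S(S(S(S(add(add(S(add(SZ, Z)), mul(Z, add(SSSZ, Z))), mul(add(Z, Z), mul(add(SZ, SSZ), add(SSSZ, Z)))))))))))
  →34  S(S(S(S(S(S(S(add(S(add(add(SZ, Z), mul(Z, add(SSSZ, Z)))), mul(add(Z, Z), mul(add(SZ, SSZ), add(SSSZ, Z)))))))))))
  →35  S(S(S(S(S(S(S(S(add(add(add(SZ, Z), mul(Z, add(SSSZ, Z))), mul(add(Z, Z), mul(add(SZ, SSZ), add(SSSZ, Z))))))))))))
  →36  S(S(S(S(S(S(S(S(add(add(S(add(Z, Z)), mul(Z, add(SSSZ, Z))), mul(add(Z, Z), mul(add(SZ, SSZ), add(SSSZ, Z))))))))))))
  →37  S(S(S(S(S(S(S(S(add(S(add(add(Z, Z), mul(Z, add(SSSZ, Z)))), mul(add(Z, Z), mul(add(SZ, SSZ), add(SSSZ, Z))))))))))))
  →38  S(S(S(S(S(S(S(S(S(add(add(add(Z, Z), mul(Z, add(SSSZ, Z))), mul(add(Z, Z), mul(add(SZ, SSZ), add(SSSZ, Z)))))))))))))
  →39  S(S(S(S(S(S(S(S(S(add(add(Z, mul(Z, add(SSSZ, Z))), mul(add(Z, Z), mul(add(SZ, SSZ), add(SSSZ, Z)))))))))))))
  →40  S(S(S(S(S(S(S(S(S(add(mul(Z, add(SSSZ, Z)), mul(add(Z, Z), mul(add(SZ, SSZ), add(SSSZ, Z)))))))))))))
  →41  S(S(S(S(S(S(S(S(S(add(Z, mul(add(Z, Z), mul(add(SZ, SSZ), add(SSSZ, Z)))))))))))))
  →42  S(S(S(S(S(S(S(S(S(mul(add(Z, Z), mul(add(SZ, SSZ), add(SSSZ, Z))))))))))))
  →43  S(S(S(S(S(S(S(S(S(mul(Z, mul(add(SZ, SSZ), add(SSSZ, Z))))))))))))
  →44  S^9(Z)

Answer: DIFFERENT — A ⇓ S^8(Z), B ⇓ S^9(Z)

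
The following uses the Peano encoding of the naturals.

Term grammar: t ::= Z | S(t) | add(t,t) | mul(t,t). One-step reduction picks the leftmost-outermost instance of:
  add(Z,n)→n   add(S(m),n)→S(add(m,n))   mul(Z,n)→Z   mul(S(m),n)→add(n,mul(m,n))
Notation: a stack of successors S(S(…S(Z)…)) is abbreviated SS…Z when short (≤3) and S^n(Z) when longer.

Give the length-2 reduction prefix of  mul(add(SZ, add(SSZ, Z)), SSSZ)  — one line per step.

Answer: after 2 steps: add(SSSZ, mul(add(Z, add(SSZ, Z)), SSSZ))

Derivation:
  start: mul(add(SZ, add(SSZ, Z)), SSSZ)
  →1  mul(S(add(Z, add(SSZ, Z))), SSSZ)
  →2  add(SSSZ, mul(add(Z, add(SSZ, Z)), SSSZ))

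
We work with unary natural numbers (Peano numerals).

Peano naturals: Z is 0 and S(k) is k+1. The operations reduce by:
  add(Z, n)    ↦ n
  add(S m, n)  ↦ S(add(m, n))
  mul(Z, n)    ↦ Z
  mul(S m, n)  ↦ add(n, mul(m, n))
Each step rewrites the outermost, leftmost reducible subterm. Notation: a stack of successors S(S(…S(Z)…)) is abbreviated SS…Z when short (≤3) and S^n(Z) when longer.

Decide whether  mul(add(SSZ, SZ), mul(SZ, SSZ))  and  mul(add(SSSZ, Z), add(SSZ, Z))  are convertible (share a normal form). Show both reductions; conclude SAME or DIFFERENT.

Term A:
  start: mul(add(SSZ, SZ), mul(SZ, SSZ))
  [1] mul(S(add(SZ, SZ)), mul(SZ, SSZ))
  [2] add(mul(SZ, SSZ), mul(add(SZ, SZ), mul(SZ, SSZ)))
  [3] add(add(SSZ, mul(Z, SSZ)), mul(add(SZ, SZ), mul(SZ, SSZ)))
  [4] add(S(add(SZ, mul(Z, SSZ))), mul(add(SZ, SZ), mul(SZ, SSZ)))
  [5] S(add(add(SZ, mul(Z, SSZ)), mul(add(SZ, SZ), mul(SZ, SSZ))))
  [6] S(add(S(add(Z, mul(Z, SSZ))), mul(add(SZ, SZ), mul(SZ, SSZ))))
  [7] S(S(add(add(Z, mul(Z, SSZ)), mul(add(SZ, SZ), mul(SZ, SSZ)))))
  [8] S(S(add(mul(Z, SSZ), mul(add(SZ, SZ), mul(SZ, SSZ)))))
  [9] S(S(add(Z, mul(add(SZ, SZ), mul(SZ, SSZ)))))
  [10] S(S(mul(add(SZ, SZ), mul(SZ, SSZ))))
  [11] S(S(mul(S(add(Z, SZ)), mul(SZ, SSZ))))
  [12] S(S(add(mul(SZ, SSZ), mul(add(Z, SZ), mul(SZ, SSZ)))))
  [13] S(S(add(add(SSZ, mul(Z, SSZ)), mul(add(Z, SZ), mul(SZ, SSZ)))))
  [14] S(S(add(S(add(SZ, mul(Z, SSZ))), mul(add(Z, SZ), mul(SZ, SSZ)))))
  [15] S(S(S(add(add(SZ, mul(Z, SSZ)), mul(add(Z, SZ), mul(SZ, SSZ))))))
  [16] S(S(S(add(S(add(Z, mul(Z, SSZ))), mul(add(Z, SZ), mul(SZ, SSZ))))))
  [17] S(S(S(S(add(add(Z, mul(Z, SSZ)), mul(add(Z, SZ), mul(SZ, SSZ)))))))
  [18] S(S(S(S(add(mul(Z, SSZ), mul(add(Z, SZ), mul(SZ, SSZ)))))))
  [19] S(S(S(S(add(Z, mul(add(Z, SZ), mul(SZ, SSZ)))))))
  [20] S(S(S(S(mul(add(Z, SZ), mul(SZ, SSZ))))))
  [21] S(S(S(S(mul(SZ, mul(SZ, SSZ))))))
  [22] S(S(S(S(add(mul(SZ, SSZ), mul(Z, mul(SZ, SSZ)))))))
  [23] S(S(S(S(add(add(SSZ, mul(Z, SSZ)), mul(Z, mul(SZ, SSZ)))))))
  [24] S(S(S(S(add(S(add(SZ, mul(Z, SSZ))), mul(Z, mul(SZ, SSZ)))))))
  [25] S(S(S(S(S(add(add(SZ, mul(Z, SSZ)), mul(Z, mul(SZ, SSZ))))))))
  [26] S(S(S(S(S(add(S(add(Z, mul(Z, SSZ))), mul(Z, mul(SZ, SSZ))))))))
  [27] S(S(S(S(S(S(add(add(Z, mul(Z, SSZ)), mul(Z, mul(SZ, SSZ)))))))))
  [28] S(S(S(S(S(S(add(mul(Z, SSZ), mul(Z, mul(SZ, SSZ)))))))))
  [29] S(S(S(S(S(S(add(Z, mul(Z, mul(SZ, SSZ)))))))))
  [30] S(S(S(S(S(S(mul(Z, mul(SZ, SSZ))))))))
  [31] S^6(Z)

Term B:
  start: mul(add(SSSZ, Z), add(SSZ, Z))
  [1] mul(S(add(SSZ, Z)), add(SSZ, Z))
  [2] add(add(SSZ, Z), mul(add(SSZ, Z), add(SSZ, Z)))
  [3] add(S(add(SZ, Z)), mul(add(SSZ, Z), add(SSZ, Z)))
  [4] S(add(add(SZ, Z), mul(add(SSZ, Z), add(SSZ, Z))))
  [5] S(add(S(add(Z, Z)), mul(add(SSZ, Z), add(SSZ, Z))))
  [6] S(S(add(add(Z, Z), mul(add(SSZ, Z), add(SSZ, Z)))))
  [7] S(S(add(Z, mul(add(SSZ, Z), add(SSZ, Z)))))
  [8] S(S(mul(add(SSZ, Z), add(SSZ, Z))))
  [9] S(S(mul(S(add(SZ, Z)), add(SSZ, Z))))
  [10] S(S(add(add(SSZ, Z), mul(add(SZ, Z), add(SSZ, Z)))))
  [11] S(S(add(S(add(SZ, Z)), mul(add(SZ, Z), add(SSZ, Z)))))
  [12] S(S(S(add(add(SZ, Z), mul(add(SZ, Z), add(SSZ, Z))))))
  [13] S(S(S(add(S(add(Z, Z)), mul(add(SZ, Z), add(SSZ, Z))))))
  [14] S(S(S(S(add(add(Z, Z), mul(add(SZ, Z), add(SSZ, Z)))))))
  [15] S(S(S(S(add(Z, mul(add(SZ, Z), add(SSZ, Z)))))))
  [16] S(S(S(S(mul(add(SZ, Z), add(SSZ, Z))))))
  [17] S(S(S(S(mul(S(add(Z, Z)), add(SSZ, Z))))))
  [18] S(S(S(S(add(add(SSZ, Z), mul(add(Z, Z), add(SSZ, Z)))))))
  [19] S(S(S(S(add(S(add(SZ, Z)), mul(add(Z, Z), add(SSZ, Z)))))))
  [20] S(S(S(S(S(add(add(SZ, Z), mul(add(Z, Z), add(SSZ, Z))))))))
  [21] S(S(S(S(S(add(S(add(Z, Z)), mul(add(Z, Z), add(SSZ, Z))))))))
  [22] S(S(S(S(S(S(add(add(Z, Z), mul(add(Z, Z), add(SSZ, Z)))))))))
  [23] S(S(S(S(S(S(add(Z, mul(add(Z, Z), add(SSZ, Z)))))))))
  [24] S(S(S(S(S(S(mul(add(Z, Z), add(SSZ, Z))))))))
  [25] S(S(S(S(S(S(mul(Z, add(SSZ, Z))))))))
  [26] S^6(Z)

Answer: SAME — A ⇓ S^6(Z), B ⇓ S^6(Z)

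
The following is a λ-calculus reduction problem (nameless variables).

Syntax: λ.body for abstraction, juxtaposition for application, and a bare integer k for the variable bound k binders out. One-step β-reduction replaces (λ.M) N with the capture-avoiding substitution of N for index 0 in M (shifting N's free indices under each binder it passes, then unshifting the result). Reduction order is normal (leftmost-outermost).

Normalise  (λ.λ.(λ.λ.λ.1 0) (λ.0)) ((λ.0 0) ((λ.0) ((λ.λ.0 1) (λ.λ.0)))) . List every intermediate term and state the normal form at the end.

Answer: normal form = λ.λ.λ.1 0  (in 2 steps)

Derivation:
  start: (λ.λ.(λ.λ.λ.1 0) (λ.0)) ((λ.0 0) ((λ.0) ((λ.λ.0 1) (λ.λ.0))))
  →1  λ.(λ.λ.λ.1 0) (λ.0)
  →2  λ.λ.λ.1 0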